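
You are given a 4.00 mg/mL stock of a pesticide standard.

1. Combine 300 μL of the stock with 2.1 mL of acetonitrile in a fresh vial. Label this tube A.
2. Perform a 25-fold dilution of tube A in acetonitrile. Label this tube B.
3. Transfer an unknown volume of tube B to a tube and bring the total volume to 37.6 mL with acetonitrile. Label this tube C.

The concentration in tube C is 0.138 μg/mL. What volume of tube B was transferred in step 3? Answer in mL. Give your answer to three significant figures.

0.259 mL

Step 1: 300 μL + 2.1 mL = 2400 μL total → factor 2400/300 = 8
Step 2: 25-fold → factor 25
Step 3: v brought to 37.6 mL → factor = 37.6 mL/v
Product of known-step factors = 200
Overall factor = 4.00 mg/mL / (0.138 μg/mL) = 28986
Step-3 factor = 28986 / 200 = 144.93
v = 37.6 mL / 144.93 = 0.259 mL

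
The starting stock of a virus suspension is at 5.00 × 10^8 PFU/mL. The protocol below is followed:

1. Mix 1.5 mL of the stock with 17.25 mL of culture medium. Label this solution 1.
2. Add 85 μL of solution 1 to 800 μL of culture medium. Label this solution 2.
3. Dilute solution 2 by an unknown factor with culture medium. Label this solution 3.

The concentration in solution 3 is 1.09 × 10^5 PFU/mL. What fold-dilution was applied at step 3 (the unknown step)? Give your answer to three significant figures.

35.2-fold

Step 1: 1.5 mL + 17.25 mL = 18.75 mL total → factor 18.75/1.5 = 12.5
Step 2: 85 μL + 800 μL = 885 μL total → factor 885/85 = 10.412
Step 3: unknown factor x
Product of known-step factors = 130.15
Overall factor = 5.00 × 10^8 PFU/mL / (1.09 × 10^5 PFU/mL) = 4587.2
x = 4587.2 / 130.15 = 35.2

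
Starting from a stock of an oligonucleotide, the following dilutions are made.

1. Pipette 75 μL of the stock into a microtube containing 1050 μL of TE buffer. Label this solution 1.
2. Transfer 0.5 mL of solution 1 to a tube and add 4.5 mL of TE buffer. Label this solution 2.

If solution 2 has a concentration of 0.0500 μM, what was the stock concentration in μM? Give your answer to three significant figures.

7.50 μM

Step 1: 75 μL + 1050 μL = 1125 μL total → factor 1125/75 = 15
Step 2: 0.5 mL + 4.5 mL = 5 mL total → factor 5/0.5 = 10
Overall dilution factor = 15 × 10 = 150
Stock = 0.0500 μM × 150 = 7.50 μM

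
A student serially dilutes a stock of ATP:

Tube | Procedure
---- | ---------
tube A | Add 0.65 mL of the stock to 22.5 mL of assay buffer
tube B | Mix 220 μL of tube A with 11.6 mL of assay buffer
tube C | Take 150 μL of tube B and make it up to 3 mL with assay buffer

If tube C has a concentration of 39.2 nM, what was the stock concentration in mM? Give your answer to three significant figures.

1.50 mM

Step 1: 0.65 mL + 22.5 mL = 23.15 mL total → factor 23.15/0.65 = 35.615
Step 2: 220 μL + 11.6 mL = 11820 μL total → factor 11820/220 = 53.727
Step 3: 150 μL brought to 3 mL → factor 3000/150 = 20
Overall dilution factor = 35.615 × 53.727 × 20 = 38270
Stock = 39.2 nM × 38270 = 1.500 × 10^6 nM = 1.50 mM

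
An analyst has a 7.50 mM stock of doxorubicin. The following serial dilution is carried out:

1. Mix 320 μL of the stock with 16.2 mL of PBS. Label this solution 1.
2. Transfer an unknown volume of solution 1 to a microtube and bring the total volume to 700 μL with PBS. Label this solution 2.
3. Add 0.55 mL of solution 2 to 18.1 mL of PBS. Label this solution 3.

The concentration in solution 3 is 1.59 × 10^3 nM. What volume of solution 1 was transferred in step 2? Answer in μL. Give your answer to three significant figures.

260 μL

Step 1: 320 μL + 16.2 mL = 16520 μL total → factor 16520/320 = 51.625
Step 2: v brought to 700 μL → factor = 700 μL/v
Step 3: 0.55 mL + 18.1 mL = 18.65 mL total → factor 18.65/0.55 = 33.909
Product of known-step factors = 1750.6
Overall factor = 7.50 mM / (1.59 × 10^3 nM) = 4717
Step-2 factor = 4717 / 1750.6 = 2.6946
v = 700 μL / 2.6946 = 260 μL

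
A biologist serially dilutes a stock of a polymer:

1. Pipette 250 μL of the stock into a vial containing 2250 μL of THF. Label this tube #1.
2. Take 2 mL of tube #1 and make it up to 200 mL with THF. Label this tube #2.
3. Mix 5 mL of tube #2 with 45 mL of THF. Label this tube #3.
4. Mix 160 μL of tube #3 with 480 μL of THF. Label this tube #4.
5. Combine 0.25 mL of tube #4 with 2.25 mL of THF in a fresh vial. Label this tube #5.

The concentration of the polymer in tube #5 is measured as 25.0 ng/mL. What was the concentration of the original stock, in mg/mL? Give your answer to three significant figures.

10.0 mg/mL

Step 1: 250 μL + 2250 μL = 2500 μL total → factor 2500/250 = 10
Step 2: 2 mL brought to 200 mL → factor 200/2 = 100
Step 3: 5 mL + 45 mL = 50 mL total → factor 50/5 = 10
Step 4: 160 μL + 480 μL = 640 μL total → factor 640/160 = 4
Step 5: 0.25 mL + 2.25 mL = 2.5 mL total → factor 2.5/0.25 = 10
Overall dilution factor = 10 × 100 × 10 × 4 × 10 = 4 × 10^5
Stock = 25.0 ng/mL × 4 × 10^5 = 1.000 × 10^7 ng/mL = 10.0 mg/mL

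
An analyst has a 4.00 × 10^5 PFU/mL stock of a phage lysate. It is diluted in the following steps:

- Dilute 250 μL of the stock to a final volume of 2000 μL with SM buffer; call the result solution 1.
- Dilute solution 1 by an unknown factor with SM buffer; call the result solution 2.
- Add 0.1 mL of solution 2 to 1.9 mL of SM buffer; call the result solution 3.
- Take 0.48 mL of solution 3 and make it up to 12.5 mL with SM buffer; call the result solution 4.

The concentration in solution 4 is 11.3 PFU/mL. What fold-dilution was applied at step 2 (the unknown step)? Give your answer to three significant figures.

Step 1: 250 μL brought to 2000 μL → factor 2000/250 = 8
Step 2: unknown factor x
Step 3: 0.1 mL + 1.9 mL = 2 mL total → factor 2/0.1 = 20
Step 4: 0.48 mL brought to 12.5 mL → factor 12.5/0.48 = 26.042
Product of known-step factors = 4166.7
Overall factor = 4.00 × 10^5 PFU/mL / (11.3 PFU/mL) = 35398
x = 35398 / 4166.7 = 8.50

8.50-fold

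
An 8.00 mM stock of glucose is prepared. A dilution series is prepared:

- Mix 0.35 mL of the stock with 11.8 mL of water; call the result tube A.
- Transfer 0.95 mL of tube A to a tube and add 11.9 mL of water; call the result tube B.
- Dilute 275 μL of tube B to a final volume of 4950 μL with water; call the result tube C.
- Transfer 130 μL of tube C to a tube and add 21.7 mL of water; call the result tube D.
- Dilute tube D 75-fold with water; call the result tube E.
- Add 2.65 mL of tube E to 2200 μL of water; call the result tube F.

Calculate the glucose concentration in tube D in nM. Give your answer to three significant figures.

5.64 nM

Step 1: 0.35 mL + 11.8 mL = 12.15 mL total → factor 12.15/0.35 = 34.714
Step 2: 0.95 mL + 11.9 mL = 12.85 mL total → factor 12.85/0.95 = 13.526
Step 3: 275 μL brought to 4950 μL → factor 4950/275 = 18
Step 4: 130 μL + 21.7 mL = 21830 μL total → factor 21830/130 = 167.92
Dilution factor through tube D = 34.714 × 13.526 × 18 × 167.92 = 1.4193 × 10^6
[tube D] = 8.00 mM / 1.4193 × 10^6 = 5.637 × 10^-6 mM = 5.64 nM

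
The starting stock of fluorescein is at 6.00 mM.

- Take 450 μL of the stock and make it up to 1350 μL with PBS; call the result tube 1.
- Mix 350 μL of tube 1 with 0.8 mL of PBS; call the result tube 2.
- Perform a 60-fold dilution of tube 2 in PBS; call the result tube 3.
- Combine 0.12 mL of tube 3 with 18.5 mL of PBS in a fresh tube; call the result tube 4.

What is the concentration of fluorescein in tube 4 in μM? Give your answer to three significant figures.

Step 1: 450 μL brought to 1350 μL → factor 1350/450 = 3
Step 2: 350 μL + 0.8 mL = 1150 μL total → factor 1150/350 = 3.2857
Step 3: 60-fold → factor 60
Step 4: 0.12 mL + 18.5 mL = 18.62 mL total → factor 18.62/0.12 = 155.17
Overall dilution factor = 3 × 3.2857 × 60 × 155.17 = 91770
Final = 6.00 mM / 91770 = 6.538 × 10^-5 mM = 0.0654 μM

0.0654 μM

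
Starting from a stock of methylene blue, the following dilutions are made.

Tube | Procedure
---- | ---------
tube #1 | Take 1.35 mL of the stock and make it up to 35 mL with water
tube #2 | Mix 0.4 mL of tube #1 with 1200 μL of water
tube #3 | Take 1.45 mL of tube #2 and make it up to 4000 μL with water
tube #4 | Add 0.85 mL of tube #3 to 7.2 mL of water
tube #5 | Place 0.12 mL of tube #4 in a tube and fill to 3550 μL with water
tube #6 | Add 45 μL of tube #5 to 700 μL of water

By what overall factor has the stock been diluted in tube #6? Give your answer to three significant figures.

1.33 × 10^6

Step 1: 1.35 mL brought to 35 mL → factor 35/1.35 = 25.926
Step 2: 0.4 mL + 1200 μL = 1.6 mL total → factor 1.6/0.4 = 4
Step 3: 1.45 mL brought to 4000 μL → factor 4/1.45 = 2.7586
Step 4: 0.85 mL + 7.2 mL = 8.05 mL total → factor 8.05/0.85 = 9.4706
Step 5: 0.12 mL brought to 3550 μL → factor 3.55/0.12 = 29.583
Step 6: 45 μL + 700 μL = 745 μL total → factor 745/45 = 16.556
Overall dilution factor = 25.926 × 4 × 2.7586 × 9.4706 × 29.583 × 16.556 = 1.3269 × 10^6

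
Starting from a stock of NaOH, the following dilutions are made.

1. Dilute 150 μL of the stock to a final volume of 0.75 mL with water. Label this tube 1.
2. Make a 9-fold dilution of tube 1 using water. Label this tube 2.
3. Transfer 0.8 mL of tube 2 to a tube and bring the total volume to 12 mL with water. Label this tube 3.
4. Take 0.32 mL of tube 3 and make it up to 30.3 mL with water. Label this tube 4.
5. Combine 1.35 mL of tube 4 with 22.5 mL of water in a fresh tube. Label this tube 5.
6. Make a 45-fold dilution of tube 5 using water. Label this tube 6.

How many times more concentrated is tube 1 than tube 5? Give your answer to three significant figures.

2.26 × 10^5

Step 1: 150 μL brought to 0.75 mL → factor 750/150 = 5
Step 2: 9-fold → factor 9
Step 3: 0.8 mL brought to 12 mL → factor 12/0.8 = 15
Step 4: 0.32 mL brought to 30.3 mL → factor 30.3/0.32 = 94.688
Step 5: 1.35 mL + 22.5 mL = 23.85 mL total → factor 23.85/1.35 = 17.667
Dilution factor to tube 1 = 5; to tube 5 = 1.1291 × 10^6
[tube 1]/[tube 5] = (factor to tube 5)/(factor to tube 1) = 1.1291 × 10^6/5 = 2.26 × 10^5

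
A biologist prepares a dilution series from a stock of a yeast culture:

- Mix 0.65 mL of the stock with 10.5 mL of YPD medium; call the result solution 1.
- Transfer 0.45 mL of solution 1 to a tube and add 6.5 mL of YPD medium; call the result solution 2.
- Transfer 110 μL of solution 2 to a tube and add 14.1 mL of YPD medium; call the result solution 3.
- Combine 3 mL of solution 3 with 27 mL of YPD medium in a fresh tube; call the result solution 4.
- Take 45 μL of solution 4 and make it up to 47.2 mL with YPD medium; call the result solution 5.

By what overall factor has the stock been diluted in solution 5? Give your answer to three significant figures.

Step 1: 0.65 mL + 10.5 mL = 11.15 mL total → factor 11.15/0.65 = 17.154
Step 2: 0.45 mL + 6.5 mL = 6.95 mL total → factor 6.95/0.45 = 15.444
Step 3: 110 μL + 14.1 mL = 14210 μL total → factor 14210/110 = 129.18
Step 4: 3 mL + 27 mL = 30 mL total → factor 30/3 = 10
Step 5: 45 μL brought to 47.2 mL → factor 47200/45 = 1048.9
Overall dilution factor = 17.154 × 15.444 × 129.18 × 10 × 1048.9 = 3.5898 × 10^8

3.59 × 10^8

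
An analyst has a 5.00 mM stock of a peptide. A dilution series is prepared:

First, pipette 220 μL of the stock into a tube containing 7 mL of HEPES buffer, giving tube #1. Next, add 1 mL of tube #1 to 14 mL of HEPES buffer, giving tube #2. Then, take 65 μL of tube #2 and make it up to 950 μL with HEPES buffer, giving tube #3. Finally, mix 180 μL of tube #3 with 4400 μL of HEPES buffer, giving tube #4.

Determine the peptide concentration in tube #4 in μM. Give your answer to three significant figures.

Step 1: 220 μL + 7 mL = 7220 μL total → factor 7220/220 = 32.818
Step 2: 1 mL + 14 mL = 15 mL total → factor 15/1 = 15
Step 3: 65 μL brought to 950 μL → factor 950/65 = 14.615
Step 4: 180 μL + 4400 μL = 4580 μL total → factor 4580/180 = 25.444
Overall dilution factor = 32.818 × 15 × 14.615 × 25.444 = 1.8307 × 10^5
Final = 5.00 mM / 1.8307 × 10^5 = 2.731 × 10^-5 mM = 0.0273 μM

0.0273 μM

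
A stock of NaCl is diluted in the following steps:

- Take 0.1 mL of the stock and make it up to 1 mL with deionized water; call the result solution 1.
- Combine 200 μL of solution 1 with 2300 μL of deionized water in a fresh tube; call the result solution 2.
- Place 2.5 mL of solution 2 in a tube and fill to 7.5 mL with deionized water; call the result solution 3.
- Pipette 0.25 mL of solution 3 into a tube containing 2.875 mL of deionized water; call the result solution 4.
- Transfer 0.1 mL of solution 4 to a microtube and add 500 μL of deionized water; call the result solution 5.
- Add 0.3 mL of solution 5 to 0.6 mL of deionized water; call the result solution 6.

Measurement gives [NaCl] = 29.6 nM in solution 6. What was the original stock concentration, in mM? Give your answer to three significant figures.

Step 1: 0.1 mL brought to 1 mL → factor 1/0.1 = 10
Step 2: 200 μL + 2300 μL = 2500 μL total → factor 2500/200 = 12.5
Step 3: 2.5 mL brought to 7.5 mL → factor 7.5/2.5 = 3
Step 4: 0.25 mL + 2.875 mL = 3.125 mL total → factor 3.125/0.25 = 12.5
Step 5: 0.1 mL + 500 μL = 0.6 mL total → factor 0.6/0.1 = 6
Step 6: 0.3 mL + 0.6 mL = 0.9 mL total → factor 0.9/0.3 = 3
Overall dilution factor = 10 × 12.5 × 3 × 12.5 × 6 × 3 = 84375
Stock = 29.6 nM × 84375 = 2.498 × 10^6 nM = 2.50 mM

2.50 mM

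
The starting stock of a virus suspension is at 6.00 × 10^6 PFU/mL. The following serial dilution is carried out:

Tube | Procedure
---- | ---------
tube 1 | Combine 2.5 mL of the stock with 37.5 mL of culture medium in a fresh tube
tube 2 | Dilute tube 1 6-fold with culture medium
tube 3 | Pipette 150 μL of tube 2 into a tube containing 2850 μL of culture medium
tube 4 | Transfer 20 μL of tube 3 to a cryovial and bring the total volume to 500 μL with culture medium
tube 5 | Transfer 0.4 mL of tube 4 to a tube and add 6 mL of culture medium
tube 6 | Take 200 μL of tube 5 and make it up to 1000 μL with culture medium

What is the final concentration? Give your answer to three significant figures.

Step 1: 2.5 mL + 37.5 mL = 40 mL total → factor 40/2.5 = 16
Step 2: 6-fold → factor 6
Step 3: 150 μL + 2850 μL = 3000 μL total → factor 3000/150 = 20
Step 4: 20 μL brought to 500 μL → factor 500/20 = 25
Step 5: 0.4 mL + 6 mL = 6.4 mL total → factor 6.4/0.4 = 16
Step 6: 200 μL brought to 1000 μL → factor 1000/200 = 5
Overall dilution factor = 16 × 6 × 20 × 25 × 16 × 5 = 3.84 × 10^6
Final = 6.00 × 10^6 PFU/mL / 3.84 × 10^6 = 1.56 PFU/mL

1.56 PFU/mL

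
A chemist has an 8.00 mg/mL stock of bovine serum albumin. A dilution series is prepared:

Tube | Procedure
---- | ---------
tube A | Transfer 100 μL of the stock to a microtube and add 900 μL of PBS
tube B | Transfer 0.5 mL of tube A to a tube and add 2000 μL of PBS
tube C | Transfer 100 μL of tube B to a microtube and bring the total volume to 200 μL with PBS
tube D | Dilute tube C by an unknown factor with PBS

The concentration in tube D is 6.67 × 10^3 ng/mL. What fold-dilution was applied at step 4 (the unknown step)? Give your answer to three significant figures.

Step 1: 100 μL + 900 μL = 1000 μL total → factor 1000/100 = 10
Step 2: 0.5 mL + 2000 μL = 2.5 mL total → factor 2.5/0.5 = 5
Step 3: 100 μL brought to 200 μL → factor 200/100 = 2
Step 4: unknown factor x
Product of known-step factors = 100
Overall factor = 8.00 mg/mL / (6.67 × 10^3 ng/mL) = 1199.4
x = 1199.4 / 100 = 12.0

12.0-fold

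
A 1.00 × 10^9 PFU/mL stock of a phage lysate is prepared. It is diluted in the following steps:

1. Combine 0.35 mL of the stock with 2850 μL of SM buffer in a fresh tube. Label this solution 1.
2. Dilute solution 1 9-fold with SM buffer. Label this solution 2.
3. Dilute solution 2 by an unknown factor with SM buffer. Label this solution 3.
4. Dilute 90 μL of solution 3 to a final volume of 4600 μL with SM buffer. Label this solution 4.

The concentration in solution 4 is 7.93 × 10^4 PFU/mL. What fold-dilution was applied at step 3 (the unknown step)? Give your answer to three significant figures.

3.00-fold

Step 1: 0.35 mL + 2850 μL = 3.2 mL total → factor 3.2/0.35 = 9.1429
Step 2: 9-fold → factor 9
Step 3: unknown factor x
Step 4: 90 μL brought to 4600 μL → factor 4600/90 = 51.111
Product of known-step factors = 4205.7
Overall factor = 1.00 × 10^9 PFU/mL / (7.93 × 10^4 PFU/mL) = 12610
x = 12610 / 4205.7 = 3.00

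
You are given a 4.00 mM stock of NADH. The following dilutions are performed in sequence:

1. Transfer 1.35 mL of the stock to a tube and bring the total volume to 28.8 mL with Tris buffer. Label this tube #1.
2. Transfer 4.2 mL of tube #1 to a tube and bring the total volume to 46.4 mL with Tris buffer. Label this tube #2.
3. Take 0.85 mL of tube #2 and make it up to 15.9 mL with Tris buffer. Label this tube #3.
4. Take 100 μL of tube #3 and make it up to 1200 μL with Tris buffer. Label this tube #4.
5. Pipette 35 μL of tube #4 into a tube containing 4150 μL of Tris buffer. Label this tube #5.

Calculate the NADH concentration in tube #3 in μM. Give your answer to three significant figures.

Step 1: 1.35 mL brought to 28.8 mL → factor 28.8/1.35 = 21.333
Step 2: 4.2 mL brought to 46.4 mL → factor 46.4/4.2 = 11.048
Step 3: 0.85 mL brought to 15.9 mL → factor 15.9/0.85 = 18.706
Dilution factor through tube #3 = 21.333 × 11.048 × 18.706 = 4408.6
[tube #3] = 4.00 mM / 4408.6 = 0.0009073 mM = 0.907 μM

0.907 μM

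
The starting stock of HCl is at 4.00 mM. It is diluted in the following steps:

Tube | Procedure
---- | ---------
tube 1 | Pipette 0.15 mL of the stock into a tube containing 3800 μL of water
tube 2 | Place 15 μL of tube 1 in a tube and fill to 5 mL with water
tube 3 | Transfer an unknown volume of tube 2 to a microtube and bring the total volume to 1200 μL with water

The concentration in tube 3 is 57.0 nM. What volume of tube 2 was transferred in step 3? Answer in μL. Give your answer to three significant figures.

150 μL

Step 1: 0.15 mL + 3800 μL = 3.95 mL total → factor 3.95/0.15 = 26.333
Step 2: 15 μL brought to 5 mL → factor 5000/15 = 333.33
Step 3: v brought to 1200 μL → factor = 1200 μL/v
Product of known-step factors = 8777.8
Overall factor = 4.00 mM / (57.0 nM) = 70175
Step-3 factor = 70175 / 8777.8 = 7.9947
v = 1200 μL / 7.9947 = 150 μL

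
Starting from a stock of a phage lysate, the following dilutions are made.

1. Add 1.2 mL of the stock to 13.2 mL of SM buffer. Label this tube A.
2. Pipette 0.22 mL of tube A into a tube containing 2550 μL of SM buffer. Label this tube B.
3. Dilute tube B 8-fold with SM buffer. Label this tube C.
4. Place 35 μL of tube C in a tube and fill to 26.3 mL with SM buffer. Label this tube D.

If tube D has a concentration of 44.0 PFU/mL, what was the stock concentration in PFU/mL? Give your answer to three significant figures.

Step 1: 1.2 mL + 13.2 mL = 14.4 mL total → factor 14.4/1.2 = 12
Step 2: 0.22 mL + 2550 μL = 2.77 mL total → factor 2.77/0.22 = 12.591
Step 3: 8-fold → factor 8
Step 4: 35 μL brought to 26.3 mL → factor 26300/35 = 751.43
Overall dilution factor = 12 × 12.591 × 8 × 751.43 = 9.0827 × 10^5
Stock = 44.0 PFU/mL × 9.0827 × 10^5 = 4.00 × 10^7 PFU/mL

4.00 × 10^7 PFU/mL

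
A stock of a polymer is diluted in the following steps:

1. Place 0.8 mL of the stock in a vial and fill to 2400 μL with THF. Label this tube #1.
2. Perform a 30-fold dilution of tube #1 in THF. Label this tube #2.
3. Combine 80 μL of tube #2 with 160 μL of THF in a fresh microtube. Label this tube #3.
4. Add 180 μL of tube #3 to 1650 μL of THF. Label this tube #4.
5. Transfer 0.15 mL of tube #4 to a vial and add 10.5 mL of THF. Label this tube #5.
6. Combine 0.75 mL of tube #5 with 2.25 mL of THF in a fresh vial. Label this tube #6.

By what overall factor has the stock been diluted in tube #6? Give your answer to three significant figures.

7.80 × 10^5

Step 1: 0.8 mL brought to 2400 μL → factor 2.4/0.8 = 3
Step 2: 30-fold → factor 30
Step 3: 80 μL + 160 μL = 240 μL total → factor 240/80 = 3
Step 4: 180 μL + 1650 μL = 1830 μL total → factor 1830/180 = 10.167
Step 5: 0.15 mL + 10.5 mL = 10.65 mL total → factor 10.65/0.15 = 71
Step 6: 0.75 mL + 2.25 mL = 3 mL total → factor 3/0.75 = 4
Overall dilution factor = 3 × 30 × 3 × 10.167 × 71 × 4 = 7.7958 × 10^5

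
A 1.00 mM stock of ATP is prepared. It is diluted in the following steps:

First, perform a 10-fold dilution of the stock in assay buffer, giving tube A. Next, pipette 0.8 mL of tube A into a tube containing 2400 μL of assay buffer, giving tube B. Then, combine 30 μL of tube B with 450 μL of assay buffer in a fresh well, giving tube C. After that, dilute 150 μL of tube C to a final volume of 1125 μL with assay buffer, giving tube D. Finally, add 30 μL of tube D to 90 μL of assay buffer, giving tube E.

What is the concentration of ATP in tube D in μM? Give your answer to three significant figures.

Step 1: 10-fold → factor 10
Step 2: 0.8 mL + 2400 μL = 3.2 mL total → factor 3.2/0.8 = 4
Step 3: 30 μL + 450 μL = 480 μL total → factor 480/30 = 16
Step 4: 150 μL brought to 1125 μL → factor 1125/150 = 7.5
Dilution factor through tube D = 10 × 4 × 16 × 7.5 = 4800
[tube D] = 1.00 mM / 4800 = 0.0002083 mM = 0.208 μM

0.208 μM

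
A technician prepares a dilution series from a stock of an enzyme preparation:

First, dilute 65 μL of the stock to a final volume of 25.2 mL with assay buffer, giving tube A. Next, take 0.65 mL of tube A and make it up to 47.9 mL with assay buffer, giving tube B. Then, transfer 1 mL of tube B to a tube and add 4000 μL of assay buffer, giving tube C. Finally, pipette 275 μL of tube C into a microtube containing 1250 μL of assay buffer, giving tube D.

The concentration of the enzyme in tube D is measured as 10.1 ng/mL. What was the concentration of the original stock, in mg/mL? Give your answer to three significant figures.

8.00 mg/mL

Step 1: 65 μL brought to 25.2 mL → factor 25200/65 = 387.69
Step 2: 0.65 mL brought to 47.9 mL → factor 47.9/0.65 = 73.692
Step 3: 1 mL + 4000 μL = 5 mL total → factor 5/1 = 5
Step 4: 275 μL + 1250 μL = 1525 μL total → factor 1525/275 = 5.5455
Overall dilution factor = 387.69 × 73.692 × 5 × 5.5455 = 7.9217 × 10^5
Stock = 10.1 ng/mL × 7.9217 × 10^5 = 8.001 × 10^6 ng/mL = 8.00 mg/mL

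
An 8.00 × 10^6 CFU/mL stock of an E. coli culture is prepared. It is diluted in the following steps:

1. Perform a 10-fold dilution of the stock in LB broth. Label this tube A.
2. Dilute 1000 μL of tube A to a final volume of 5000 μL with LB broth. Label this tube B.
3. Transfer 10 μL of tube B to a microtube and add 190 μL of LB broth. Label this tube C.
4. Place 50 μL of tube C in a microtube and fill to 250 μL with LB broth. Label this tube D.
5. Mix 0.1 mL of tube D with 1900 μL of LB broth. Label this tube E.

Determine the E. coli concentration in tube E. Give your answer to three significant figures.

Step 1: 10-fold → factor 10
Step 2: 1000 μL brought to 5000 μL → factor 5000/1000 = 5
Step 3: 10 μL + 190 μL = 200 μL total → factor 200/10 = 20
Step 4: 50 μL brought to 250 μL → factor 250/50 = 5
Step 5: 0.1 mL + 1900 μL = 2 mL total → factor 2/0.1 = 20
Overall dilution factor = 10 × 5 × 20 × 5 × 20 = 1 × 10^5
Final = 8.00 × 10^6 CFU/mL / 1 × 10^5 = 80.0 CFU/mL

80.0 CFU/mL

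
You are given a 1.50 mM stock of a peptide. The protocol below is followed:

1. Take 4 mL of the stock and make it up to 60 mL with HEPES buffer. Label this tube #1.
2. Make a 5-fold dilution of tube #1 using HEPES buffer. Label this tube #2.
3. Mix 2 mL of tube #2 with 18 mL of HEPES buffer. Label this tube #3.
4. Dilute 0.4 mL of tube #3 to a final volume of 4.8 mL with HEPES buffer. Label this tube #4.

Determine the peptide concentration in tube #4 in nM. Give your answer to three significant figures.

Step 1: 4 mL brought to 60 mL → factor 60/4 = 15
Step 2: 5-fold → factor 5
Step 3: 2 mL + 18 mL = 20 mL total → factor 20/2 = 10
Step 4: 0.4 mL brought to 4.8 mL → factor 4.8/0.4 = 12
Overall dilution factor = 15 × 5 × 10 × 12 = 9000
Final = 1.50 mM / 9000 = 0.0001667 mM = 167 nM

167 nM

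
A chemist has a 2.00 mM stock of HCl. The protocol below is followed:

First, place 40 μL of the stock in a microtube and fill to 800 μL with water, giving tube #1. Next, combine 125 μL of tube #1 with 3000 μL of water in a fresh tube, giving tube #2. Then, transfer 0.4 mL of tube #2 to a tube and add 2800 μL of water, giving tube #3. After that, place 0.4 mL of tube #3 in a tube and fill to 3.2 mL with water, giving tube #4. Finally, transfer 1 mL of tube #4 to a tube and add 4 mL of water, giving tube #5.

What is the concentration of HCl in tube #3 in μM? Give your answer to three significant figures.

Step 1: 40 μL brought to 800 μL → factor 800/40 = 20
Step 2: 125 μL + 3000 μL = 3125 μL total → factor 3125/125 = 25
Step 3: 0.4 mL + 2800 μL = 3.2 mL total → factor 3.2/0.4 = 8
Dilution factor through tube #3 = 20 × 25 × 8 = 4000
[tube #3] = 2.00 mM / 4000 = 0.0005000 mM = 0.500 μM

0.500 μM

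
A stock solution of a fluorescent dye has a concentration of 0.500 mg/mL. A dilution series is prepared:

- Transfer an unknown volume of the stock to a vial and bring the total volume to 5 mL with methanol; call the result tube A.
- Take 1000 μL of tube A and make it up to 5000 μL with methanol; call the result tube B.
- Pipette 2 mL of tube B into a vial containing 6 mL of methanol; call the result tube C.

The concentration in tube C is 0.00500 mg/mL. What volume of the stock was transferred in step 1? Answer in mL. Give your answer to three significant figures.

Step 1: v brought to 5 mL → factor = 5 mL/v
Step 2: 1000 μL brought to 5000 μL → factor 5000/1000 = 5
Step 3: 2 mL + 6 mL = 8 mL total → factor 8/2 = 4
Product of known-step factors = 20
Overall factor = 0.500 mg/mL / (0.00500 mg/mL) = 100
Step-1 factor = 100 / 20 = 5
v = 5 mL / 5 = 1.00 mL

1.00 mL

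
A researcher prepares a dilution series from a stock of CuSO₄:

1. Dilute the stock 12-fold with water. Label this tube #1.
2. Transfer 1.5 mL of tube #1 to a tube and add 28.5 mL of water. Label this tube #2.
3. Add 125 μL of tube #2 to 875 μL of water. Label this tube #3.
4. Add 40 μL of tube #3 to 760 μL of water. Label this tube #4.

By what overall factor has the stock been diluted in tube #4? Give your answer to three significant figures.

3.84 × 10^4

Step 1: 12-fold → factor 12
Step 2: 1.5 mL + 28.5 mL = 30 mL total → factor 30/1.5 = 20
Step 3: 125 μL + 875 μL = 1000 μL total → factor 1000/125 = 8
Step 4: 40 μL + 760 μL = 800 μL total → factor 800/40 = 20
Overall dilution factor = 12 × 20 × 8 × 20 = 38400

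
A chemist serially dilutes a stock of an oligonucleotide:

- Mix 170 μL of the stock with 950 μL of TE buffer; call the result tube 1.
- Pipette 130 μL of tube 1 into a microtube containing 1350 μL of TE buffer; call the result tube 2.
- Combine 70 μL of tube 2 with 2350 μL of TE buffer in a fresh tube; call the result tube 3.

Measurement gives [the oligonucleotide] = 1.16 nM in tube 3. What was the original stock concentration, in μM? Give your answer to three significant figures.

Step 1: 170 μL + 950 μL = 1120 μL total → factor 1120/170 = 6.5882
Step 2: 130 μL + 1350 μL = 1480 μL total → factor 1480/130 = 11.385
Step 3: 70 μL + 2350 μL = 2420 μL total → factor 2420/70 = 34.571
Overall dilution factor = 6.5882 × 11.385 × 34.571 = 2593
Stock = 1.16 nM × 2593 = 3008 nM = 3.01 μM

3.01 μM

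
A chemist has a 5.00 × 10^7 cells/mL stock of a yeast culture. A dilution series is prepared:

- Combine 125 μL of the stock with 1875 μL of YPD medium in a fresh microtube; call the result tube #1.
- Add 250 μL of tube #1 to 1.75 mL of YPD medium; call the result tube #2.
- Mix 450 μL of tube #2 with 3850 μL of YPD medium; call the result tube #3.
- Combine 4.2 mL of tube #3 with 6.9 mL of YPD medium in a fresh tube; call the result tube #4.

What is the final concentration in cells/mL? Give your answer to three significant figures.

1.55 × 10^4 cells/mL

Step 1: 125 μL + 1875 μL = 2000 μL total → factor 2000/125 = 16
Step 2: 250 μL + 1.75 mL = 2000 μL total → factor 2000/250 = 8
Step 3: 450 μL + 3850 μL = 4300 μL total → factor 4300/450 = 9.5556
Step 4: 4.2 mL + 6.9 mL = 11.1 mL total → factor 11.1/4.2 = 2.6429
Overall dilution factor = 16 × 8 × 9.5556 × 2.6429 = 3232.5
Final = 5.00 × 10^7 cells/mL / 3232.5 = 1.55 × 10^4 cells/mL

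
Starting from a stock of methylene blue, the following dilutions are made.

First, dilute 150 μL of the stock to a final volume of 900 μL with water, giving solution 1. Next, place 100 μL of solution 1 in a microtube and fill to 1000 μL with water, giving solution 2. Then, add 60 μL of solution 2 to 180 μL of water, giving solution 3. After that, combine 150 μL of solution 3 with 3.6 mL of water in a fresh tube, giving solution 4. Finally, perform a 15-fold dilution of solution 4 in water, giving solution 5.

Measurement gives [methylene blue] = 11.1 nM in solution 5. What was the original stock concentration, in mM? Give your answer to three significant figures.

Step 1: 150 μL brought to 900 μL → factor 900/150 = 6
Step 2: 100 μL brought to 1000 μL → factor 1000/100 = 10
Step 3: 60 μL + 180 μL = 240 μL total → factor 240/60 = 4
Step 4: 150 μL + 3.6 mL = 3750 μL total → factor 3750/150 = 25
Step 5: 15-fold → factor 15
Overall dilution factor = 6 × 10 × 4 × 25 × 15 = 90000
Stock = 11.1 nM × 90000 = 9.990 × 10^5 nM = 0.999 mM

0.999 mM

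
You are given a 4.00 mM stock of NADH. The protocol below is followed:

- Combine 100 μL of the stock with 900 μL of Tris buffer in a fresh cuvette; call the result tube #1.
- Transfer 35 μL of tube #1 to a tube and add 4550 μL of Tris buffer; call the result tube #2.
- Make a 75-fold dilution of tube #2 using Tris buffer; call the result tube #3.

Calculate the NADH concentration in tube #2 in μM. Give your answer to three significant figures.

Step 1: 100 μL + 900 μL = 1000 μL total → factor 1000/100 = 10
Step 2: 35 μL + 4550 μL = 4585 μL total → factor 4585/35 = 131
Dilution factor through tube #2 = 10 × 131 = 1310
[tube #2] = 4.00 mM / 1310 = 0.003053 mM = 3.05 μM

3.05 μM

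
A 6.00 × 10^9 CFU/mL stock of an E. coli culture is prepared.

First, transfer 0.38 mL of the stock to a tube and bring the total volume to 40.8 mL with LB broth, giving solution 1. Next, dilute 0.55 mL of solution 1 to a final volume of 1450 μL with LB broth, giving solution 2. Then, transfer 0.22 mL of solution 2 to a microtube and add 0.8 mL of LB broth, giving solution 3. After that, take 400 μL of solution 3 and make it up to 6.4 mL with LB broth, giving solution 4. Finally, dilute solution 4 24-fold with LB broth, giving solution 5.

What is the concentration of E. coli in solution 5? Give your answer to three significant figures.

1.19 × 10^4 CFU/mL

Step 1: 0.38 mL brought to 40.8 mL → factor 40.8/0.38 = 107.37
Step 2: 0.55 mL brought to 1450 μL → factor 1.45/0.55 = 2.6364
Step 3: 0.22 mL + 0.8 mL = 1.02 mL total → factor 1.02/0.22 = 4.6364
Step 4: 400 μL brought to 6.4 mL → factor 6400/400 = 16
Step 5: 24-fold → factor 24
Overall dilution factor = 107.37 × 2.6364 × 4.6364 × 16 × 24 = 5.0395 × 10^5
Final = 6.00 × 10^9 CFU/mL / 5.0395 × 10^5 = 1.19 × 10^4 CFU/mL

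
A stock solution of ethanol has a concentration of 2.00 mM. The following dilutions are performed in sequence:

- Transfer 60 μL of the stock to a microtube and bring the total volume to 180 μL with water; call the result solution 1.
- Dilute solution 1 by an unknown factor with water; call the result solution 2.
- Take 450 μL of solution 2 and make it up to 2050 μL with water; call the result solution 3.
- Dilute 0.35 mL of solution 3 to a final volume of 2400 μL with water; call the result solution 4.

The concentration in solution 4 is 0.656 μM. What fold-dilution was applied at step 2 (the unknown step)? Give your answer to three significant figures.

Step 1: 60 μL brought to 180 μL → factor 180/60 = 3
Step 2: unknown factor x
Step 3: 450 μL brought to 2050 μL → factor 2050/450 = 4.5556
Step 4: 0.35 mL brought to 2400 μL → factor 2.4/0.35 = 6.8571
Product of known-step factors = 93.714
Overall factor = 2.00 mM / (0.656 μM) = 3048.8
x = 3048.8 / 93.714 = 32.5

32.5-fold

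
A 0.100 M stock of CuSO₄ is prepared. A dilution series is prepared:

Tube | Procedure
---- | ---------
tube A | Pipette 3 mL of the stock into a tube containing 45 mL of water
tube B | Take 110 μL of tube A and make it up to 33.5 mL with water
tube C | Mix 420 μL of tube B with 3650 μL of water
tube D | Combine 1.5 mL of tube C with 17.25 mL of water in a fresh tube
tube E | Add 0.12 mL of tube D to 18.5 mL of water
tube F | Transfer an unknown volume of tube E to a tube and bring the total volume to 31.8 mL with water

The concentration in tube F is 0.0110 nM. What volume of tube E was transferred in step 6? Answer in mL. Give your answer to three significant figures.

0.320 mL

Step 1: 3 mL + 45 mL = 48 mL total → factor 48/3 = 16
Step 2: 110 μL brought to 33.5 mL → factor 33500/110 = 304.55
Step 3: 420 μL + 3650 μL = 4070 μL total → factor 4070/420 = 9.6905
Step 4: 1.5 mL + 17.25 mL = 18.75 mL total → factor 18.75/1.5 = 12.5
Step 5: 0.12 mL + 18.5 mL = 18.62 mL total → factor 18.62/0.12 = 155.17
Step 6: v brought to 31.8 mL → factor = 31.8 mL/v
Product of known-step factors = 9.1585 × 10^7
Overall factor = 0.100 M / (0.0110 nM) = 9.0909 × 10^9
Step-6 factor = 9.0909 × 10^9 / 9.1585 × 10^7 = 99.262
v = 31.8 mL / 99.262 = 0.320 mL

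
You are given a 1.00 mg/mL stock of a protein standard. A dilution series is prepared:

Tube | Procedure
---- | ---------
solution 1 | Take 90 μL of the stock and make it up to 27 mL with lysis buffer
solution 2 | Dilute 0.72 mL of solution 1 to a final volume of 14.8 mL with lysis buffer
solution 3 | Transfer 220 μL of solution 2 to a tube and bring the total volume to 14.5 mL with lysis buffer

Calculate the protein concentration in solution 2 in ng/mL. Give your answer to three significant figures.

162 ng/mL

Step 1: 90 μL brought to 27 mL → factor 27000/90 = 300
Step 2: 0.72 mL brought to 14.8 mL → factor 14.8/0.72 = 20.556
Dilution factor through solution 2 = 300 × 20.556 = 6166.7
[solution 2] = 1.00 mg/mL / 6166.7 = 0.0001622 mg/mL = 162 ng/mL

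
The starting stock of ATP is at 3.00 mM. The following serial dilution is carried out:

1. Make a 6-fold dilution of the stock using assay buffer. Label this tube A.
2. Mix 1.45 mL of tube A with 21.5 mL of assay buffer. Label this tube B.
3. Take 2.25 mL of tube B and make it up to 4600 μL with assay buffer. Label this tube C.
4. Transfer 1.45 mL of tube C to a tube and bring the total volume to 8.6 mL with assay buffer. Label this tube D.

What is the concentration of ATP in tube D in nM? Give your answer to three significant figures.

Step 1: 6-fold → factor 6
Step 2: 1.45 mL + 21.5 mL = 22.95 mL total → factor 22.95/1.45 = 15.828
Step 3: 2.25 mL brought to 4600 μL → factor 4.6/2.25 = 2.0444
Step 4: 1.45 mL brought to 8.6 mL → factor 8.6/1.45 = 5.931
Overall dilution factor = 6 × 15.828 × 2.0444 × 5.931 = 1151.5
Final = 3.00 mM / 1151.5 = 0.002605 mM = 2.61 × 10^3 nM

2.61 × 10^3 nM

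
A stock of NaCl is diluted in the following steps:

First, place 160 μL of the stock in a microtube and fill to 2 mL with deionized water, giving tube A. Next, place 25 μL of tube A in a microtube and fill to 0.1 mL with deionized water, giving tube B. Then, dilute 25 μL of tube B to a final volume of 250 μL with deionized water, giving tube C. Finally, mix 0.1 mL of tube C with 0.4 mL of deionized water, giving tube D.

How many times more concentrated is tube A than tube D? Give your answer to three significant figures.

Step 1: 160 μL brought to 2 mL → factor 2000/160 = 12.5
Step 2: 25 μL brought to 0.1 mL → factor 100/25 = 4
Step 3: 25 μL brought to 250 μL → factor 250/25 = 10
Step 4: 0.1 mL + 0.4 mL = 0.5 mL total → factor 0.5/0.1 = 5
Dilution factor to tube A = 12.5; to tube D = 2500
[tube A]/[tube D] = (factor to tube D)/(factor to tube A) = 2500/12.5 = 200

200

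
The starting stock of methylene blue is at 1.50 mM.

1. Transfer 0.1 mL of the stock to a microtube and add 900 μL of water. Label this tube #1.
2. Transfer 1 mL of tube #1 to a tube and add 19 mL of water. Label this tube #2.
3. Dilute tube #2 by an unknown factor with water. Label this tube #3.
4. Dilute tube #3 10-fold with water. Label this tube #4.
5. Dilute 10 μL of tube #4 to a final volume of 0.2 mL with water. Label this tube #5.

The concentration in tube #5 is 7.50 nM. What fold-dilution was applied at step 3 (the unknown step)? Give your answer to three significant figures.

Step 1: 0.1 mL + 900 μL = 1 mL total → factor 1/0.1 = 10
Step 2: 1 mL + 19 mL = 20 mL total → factor 20/1 = 20
Step 3: unknown factor x
Step 4: 10-fold → factor 10
Step 5: 10 μL brought to 0.2 mL → factor 200/10 = 20
Product of known-step factors = 40000
Overall factor = 1.50 mM / (7.50 nM) = 2 × 10^5
x = 2 × 10^5 / 40000 = 5.00

5.00-fold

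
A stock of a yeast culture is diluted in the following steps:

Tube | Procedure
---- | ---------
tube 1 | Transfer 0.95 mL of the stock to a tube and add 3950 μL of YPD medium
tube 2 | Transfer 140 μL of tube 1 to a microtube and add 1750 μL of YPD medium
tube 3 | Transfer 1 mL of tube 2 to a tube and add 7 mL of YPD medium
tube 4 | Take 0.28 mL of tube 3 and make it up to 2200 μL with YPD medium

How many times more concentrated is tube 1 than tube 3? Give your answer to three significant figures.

Step 1: 0.95 mL + 3950 μL = 4.9 mL total → factor 4.9/0.95 = 5.1579
Step 2: 140 μL + 1750 μL = 1890 μL total → factor 1890/140 = 13.5
Step 3: 1 mL + 7 mL = 8 mL total → factor 8/1 = 8
Dilution factor to tube 1 = 5.1579; to tube 3 = 557.05
[tube 1]/[tube 3] = (factor to tube 3)/(factor to tube 1) = 557.05/5.1579 = 108

108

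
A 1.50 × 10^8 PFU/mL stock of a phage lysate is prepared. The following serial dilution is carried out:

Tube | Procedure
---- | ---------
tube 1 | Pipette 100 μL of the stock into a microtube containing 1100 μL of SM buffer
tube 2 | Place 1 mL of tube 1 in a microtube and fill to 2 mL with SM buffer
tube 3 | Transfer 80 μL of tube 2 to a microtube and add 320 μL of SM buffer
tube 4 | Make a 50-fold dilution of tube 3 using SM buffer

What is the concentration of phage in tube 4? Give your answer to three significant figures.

Step 1: 100 μL + 1100 μL = 1200 μL total → factor 1200/100 = 12
Step 2: 1 mL brought to 2 mL → factor 2/1 = 2
Step 3: 80 μL + 320 μL = 400 μL total → factor 400/80 = 5
Step 4: 50-fold → factor 50
Overall dilution factor = 12 × 2 × 5 × 50 = 6000
Final = 1.50 × 10^8 PFU/mL / 6000 = 2.50 × 10^4 PFU/mL

2.50 × 10^4 PFU/mL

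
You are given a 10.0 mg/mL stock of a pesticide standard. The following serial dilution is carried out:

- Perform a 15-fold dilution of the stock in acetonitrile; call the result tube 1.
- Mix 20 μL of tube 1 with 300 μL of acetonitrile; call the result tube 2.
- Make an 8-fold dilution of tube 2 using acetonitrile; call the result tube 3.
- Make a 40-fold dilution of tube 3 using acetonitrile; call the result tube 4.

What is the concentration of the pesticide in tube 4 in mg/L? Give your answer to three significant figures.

Step 1: 15-fold → factor 15
Step 2: 20 μL + 300 μL = 320 μL total → factor 320/20 = 16
Step 3: 8-fold → factor 8
Step 4: 40-fold → factor 40
Overall dilution factor = 15 × 16 × 8 × 40 = 76800
Final = 10.0 mg/mL / 76800 = 0.0001302 mg/mL = 0.130 mg/L

0.130 mg/L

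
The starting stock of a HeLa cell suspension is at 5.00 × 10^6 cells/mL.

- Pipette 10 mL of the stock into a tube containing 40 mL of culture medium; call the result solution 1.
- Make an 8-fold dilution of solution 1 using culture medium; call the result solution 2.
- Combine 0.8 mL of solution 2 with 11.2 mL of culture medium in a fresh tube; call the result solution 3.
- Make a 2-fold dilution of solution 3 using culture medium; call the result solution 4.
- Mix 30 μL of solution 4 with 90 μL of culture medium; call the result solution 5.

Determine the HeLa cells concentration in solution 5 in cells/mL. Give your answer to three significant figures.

1.04 × 10^3 cells/mL

Step 1: 10 mL + 40 mL = 50 mL total → factor 50/10 = 5
Step 2: 8-fold → factor 8
Step 3: 0.8 mL + 11.2 mL = 12 mL total → factor 12/0.8 = 15
Step 4: 2-fold → factor 2
Step 5: 30 μL + 90 μL = 120 μL total → factor 120/30 = 4
Overall dilution factor = 5 × 8 × 15 × 2 × 4 = 4800
Final = 5.00 × 10^6 cells/mL / 4800 = 1.04 × 10^3 cells/mL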